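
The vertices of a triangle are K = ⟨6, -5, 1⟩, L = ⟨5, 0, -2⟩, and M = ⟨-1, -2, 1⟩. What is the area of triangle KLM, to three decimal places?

19.660

KL = (-1, 5, -3),  KM = (-7, 3, 0)
i: 5·0 - (-3)·3 = 0 - (-9) = 9
j: (-3)·(-7) - (-1)·0 = 21 - 0 = 21
k: (-1)·3 - 5·(-7) = -3 - (-35) = 32
KL × KM = (9, 21, 32)
|KL × KM| = √1546 ≈ 39.3192
area = ½ · 39.3192 ≈ 19.660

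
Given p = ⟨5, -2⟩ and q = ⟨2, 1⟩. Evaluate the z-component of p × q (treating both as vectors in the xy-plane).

5·1 - (-2)·2 = 5 - (-4) = 9

9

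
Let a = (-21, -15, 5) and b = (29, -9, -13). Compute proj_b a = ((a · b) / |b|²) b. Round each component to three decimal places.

(-14.327, 4.446, 6.423)

a · b = (-21)·29 + (-15)·(-9) + 5·(-13) = -609 + 135 - 65 = -539
|b|² = 841 + 81 + 169 = 1091
proj_b a = (-539/1091) · (29, -9, -13) ≈ (-14.327, 4.446, 6.423)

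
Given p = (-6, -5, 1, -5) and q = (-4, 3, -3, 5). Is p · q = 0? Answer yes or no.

p · q = (-6)·(-4) + (-5)·3 + 1·(-3) + (-5)·5 = 24 - 15 - 3 - 25 = -19
Nonzero, so the vectors are not orthogonal.

no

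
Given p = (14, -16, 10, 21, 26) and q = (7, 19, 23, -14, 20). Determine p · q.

p · q = 14·7 + (-16)·19 + 10·23 + 21·(-14) + 26·20 = 98 - 304 + 230 - 294 + 520 = 250

250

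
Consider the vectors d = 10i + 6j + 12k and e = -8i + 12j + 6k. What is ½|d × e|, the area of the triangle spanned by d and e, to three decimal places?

126.712

i: 6·6 - 12·12 = 36 - 144 = -108
j: 12·(-8) - 10·6 = -96 - 60 = -156
k: 10·12 - 6·(-8) = 120 - (-48) = 168
d × e = (-108, -156, 168)
|d × e| = √((-108)² + (-156)² + 168²) = √64224 ≈ 253.4245
area = ½ · 253.4245 ≈ 126.712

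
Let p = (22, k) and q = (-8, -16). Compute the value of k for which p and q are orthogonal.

-11

p · q = 22·(-8) + k·(-16) = -176 - 16k
Set equal to 0: -16k = 176, so k = -11.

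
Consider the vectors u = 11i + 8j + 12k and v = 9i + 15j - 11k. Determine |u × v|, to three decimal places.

364.574

i: 8·(-11) - 12·15 = -88 - 180 = -268
j: 12·9 - 11·(-11) = 108 - (-121) = 229
k: 11·15 - 8·9 = 165 - 72 = 93
u × v = (-268, 229, 93)
|u × v| = √((-268)² + 229² + 93²) = √132914 ≈ 364.5737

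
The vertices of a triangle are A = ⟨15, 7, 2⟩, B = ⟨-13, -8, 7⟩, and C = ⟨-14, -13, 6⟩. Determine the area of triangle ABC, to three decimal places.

AB = (-28, -15, 5),  AC = (-29, -20, 4)
i: (-15)·4 - 5·(-20) = -60 - (-100) = 40
j: 5·(-29) - (-28)·4 = -145 - (-112) = -33
k: (-28)·(-20) - (-15)·(-29) = 560 - 435 = 125
AB × AC = (40, -33, 125)
|AB × AC| = √18314 ≈ 135.3292
area = ½ · 135.3292 ≈ 67.665

67.665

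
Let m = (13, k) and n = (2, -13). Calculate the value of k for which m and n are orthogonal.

2

m · n = 13·2 + k·(-13) = 26 - 13k
Set equal to 0: -13k = -26, so k = 2.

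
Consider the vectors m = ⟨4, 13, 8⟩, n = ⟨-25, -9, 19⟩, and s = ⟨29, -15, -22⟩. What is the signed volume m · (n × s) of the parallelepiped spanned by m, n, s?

7033

n × s:
i: (-9)·(-22) - 19·(-15) = 198 - (-285) = 483
j: 19·29 - (-25)·(-22) = 551 - 550 = 1
k: (-25)·(-15) - (-9)·29 = 375 - (-261) = 636
n × s = (483, 1, 636)
m · (n × s) = 4·483 + 13·1 + 8·636 = 1932 + 13 + 5088 = 7033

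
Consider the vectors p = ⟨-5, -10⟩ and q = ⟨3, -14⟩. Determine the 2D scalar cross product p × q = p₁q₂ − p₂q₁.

(-5)·(-14) - (-10)·3 = 70 - (-30) = 100

100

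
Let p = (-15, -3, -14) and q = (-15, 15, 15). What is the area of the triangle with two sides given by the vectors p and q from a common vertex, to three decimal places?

i: (-3)·15 - (-14)·15 = -45 - (-210) = 165
j: (-14)·(-15) - (-15)·15 = 210 - (-225) = 435
k: (-15)·15 - (-3)·(-15) = -225 - 45 = -270
p × q = (165, 435, -270)
|p × q| = √(165² + 435² + (-270)²) = √289350 ≈ 537.9126
area = ½ · 537.9126 ≈ 268.956

268.956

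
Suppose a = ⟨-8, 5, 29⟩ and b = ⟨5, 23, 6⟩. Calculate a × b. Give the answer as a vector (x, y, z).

i: 5·6 - 29·23 = 30 - 667 = -637
j: 29·5 - (-8)·6 = 145 - (-48) = 193
k: (-8)·23 - 5·5 = -184 - 25 = -209
a × b = (-637, 193, -209)

(-637, 193, -209)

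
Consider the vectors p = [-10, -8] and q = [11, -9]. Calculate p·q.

p · q = (-10)·11 + (-8)·(-9) = -110 + 72 = -38

-38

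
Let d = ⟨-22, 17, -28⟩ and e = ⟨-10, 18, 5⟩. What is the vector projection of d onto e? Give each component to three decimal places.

(-8.597, 15.474, 4.298)

d · e = (-22)·(-10) + 17·18 + (-28)·5 = 220 + 306 - 140 = 386
|e|² = 100 + 324 + 25 = 449
proj_e d = (386/449) · (-10, 18, 5) ≈ (-8.597, 15.474, 4.298)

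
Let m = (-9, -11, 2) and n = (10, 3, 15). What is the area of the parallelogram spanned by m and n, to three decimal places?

i: (-11)·15 - 2·3 = -165 - 6 = -171
j: 2·10 - (-9)·15 = 20 - (-135) = 155
k: (-9)·3 - (-11)·10 = -27 - (-110) = 83
m × n = (-171, 155, 83)
|m × n| = √((-171)² + 155² + 83²) = √60155 ≈ 245.2652

245.265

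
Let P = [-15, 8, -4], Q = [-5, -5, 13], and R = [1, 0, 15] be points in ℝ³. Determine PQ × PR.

PQ = (10, -13, 17)
PR = (16, -8, 19)
i: (-13)·19 - 17·(-8) = -247 - (-136) = -111
j: 17·16 - 10·19 = 272 - 190 = 82
k: 10·(-8) - (-13)·16 = -80 - (-208) = 128
PQ × PR = (-111, 82, 128)

(-111, 82, 128)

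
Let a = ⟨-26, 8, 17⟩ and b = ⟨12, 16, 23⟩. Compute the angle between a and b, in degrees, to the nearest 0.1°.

a · b = (-26)·12 + 8·16 + 17·23 = -312 + 128 + 391 = 207
|a|² = 676 + 64 + 289 = 1029,  |a| = √1029 ≈ 32.078030
|b|² = 144 + 256 + 529 = 929,  |b| = √929 ≈ 30.479501
cos θ = 207 / (32.078030 · 30.479501) ≈ 0.21172
θ = arccos(0.21172) ≈ 77.8°

77.8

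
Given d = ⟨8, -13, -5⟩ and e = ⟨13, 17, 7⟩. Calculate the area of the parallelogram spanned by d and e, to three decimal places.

i: (-13)·7 - (-5)·17 = -91 - (-85) = -6
j: (-5)·13 - 8·7 = -65 - 56 = -121
k: 8·17 - (-13)·13 = 136 - (-169) = 305
d × e = (-6, -121, 305)
|d × e| = √((-6)² + (-121)² + 305²) = √107702 ≈ 328.1798

328.180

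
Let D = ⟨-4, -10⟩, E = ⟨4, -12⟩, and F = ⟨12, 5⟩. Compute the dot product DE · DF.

DE = E − D = (8, -2)
DF = F − D = (16, 15)
DE · DF = 8·16 + (-2)·15 = 128 - 30 = 98

98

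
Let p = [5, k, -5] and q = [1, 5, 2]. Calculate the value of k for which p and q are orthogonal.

1

p · q = 5·1 + k·5 + (-5)·2 = -5 + 5k
Set equal to 0: 5k = 5, so k = 1.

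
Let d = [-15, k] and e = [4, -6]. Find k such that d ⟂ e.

d · e = (-15)·4 + k·(-6) = -60 - 6k
Set equal to 0: -6k = 60, so k = -10.

-10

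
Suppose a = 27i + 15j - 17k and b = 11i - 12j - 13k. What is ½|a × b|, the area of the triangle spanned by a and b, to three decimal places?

i: 15·(-13) - (-17)·(-12) = -195 - 204 = -399
j: (-17)·11 - 27·(-13) = -187 - (-351) = 164
k: 27·(-12) - 15·11 = -324 - 165 = -489
a × b = (-399, 164, -489)
|a × b| = √((-399)² + 164² + (-489)²) = √425218 ≈ 652.0874
area = ½ · 652.0874 ≈ 326.044

326.044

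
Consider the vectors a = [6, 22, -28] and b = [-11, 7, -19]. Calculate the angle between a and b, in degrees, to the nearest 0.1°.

a · b = 6·(-11) + 22·7 + (-28)·(-19) = -66 + 154 + 532 = 620
|a|² = 36 + 484 + 784 = 1304,  |a| = √1304 ≈ 36.110940
|b|² = 121 + 49 + 361 = 531,  |b| = √531 ≈ 23.043437
cos θ = 620 / (36.110940 · 23.043437) ≈ 0.74508
θ = arccos(0.74508) ≈ 41.8°

41.8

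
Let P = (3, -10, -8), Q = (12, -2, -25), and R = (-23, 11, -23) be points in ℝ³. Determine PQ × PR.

PQ = (9, 8, -17)
PR = (-26, 21, -15)
i: 8·(-15) - (-17)·21 = -120 - (-357) = 237
j: (-17)·(-26) - 9·(-15) = 442 - (-135) = 577
k: 9·21 - 8·(-26) = 189 - (-208) = 397
PQ × PR = (237, 577, 397)

(237, 577, 397)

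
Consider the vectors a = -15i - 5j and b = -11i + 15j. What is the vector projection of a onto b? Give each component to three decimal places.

(-2.861, 3.902)

a · b = (-15)·(-11) + (-5)·15 = 165 - 75 = 90
|b|² = 121 + 225 = 346
proj_b a = (90/346) · (-11, 15) ≈ (-2.861, 3.902)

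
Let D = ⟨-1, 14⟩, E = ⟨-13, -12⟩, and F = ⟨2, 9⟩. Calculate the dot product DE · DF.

94

DE = E − D = (-12, -26)
DF = F − D = (3, -5)
DE · DF = (-12)·3 + (-26)·(-5) = -36 + 130 = 94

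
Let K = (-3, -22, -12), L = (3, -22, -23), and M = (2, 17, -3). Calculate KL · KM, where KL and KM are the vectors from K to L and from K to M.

KL = L − K = (6, 0, -11)
KM = M − K = (5, 39, 9)
KL · KM = 6·5 + 0·39 + (-11)·9 = 30 + 0 - 99 = -69

-69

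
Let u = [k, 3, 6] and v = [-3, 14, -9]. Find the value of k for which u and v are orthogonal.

u · v = k·(-3) + 3·14 + 6·(-9) = -12 - 3k
Set equal to 0: -3k = 12, so k = -4.

-4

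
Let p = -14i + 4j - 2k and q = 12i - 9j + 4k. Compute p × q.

i: 4·4 - (-2)·(-9) = 16 - 18 = -2
j: (-2)·12 - (-14)·4 = -24 - (-56) = 32
k: (-14)·(-9) - 4·12 = 126 - 48 = 78
p × q = (-2, 32, 78)

(-2, 32, 78)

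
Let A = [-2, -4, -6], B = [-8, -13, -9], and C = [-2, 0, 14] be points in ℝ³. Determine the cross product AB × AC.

AB = (-6, -9, -3)
AC = (0, 4, 20)
i: (-9)·20 - (-3)·4 = -180 - (-12) = -168
j: (-3)·0 - (-6)·20 = 0 - (-120) = 120
k: (-6)·4 - (-9)·0 = -24 - 0 = -24
AB × AC = (-168, 120, -24)

(-168, 120, -24)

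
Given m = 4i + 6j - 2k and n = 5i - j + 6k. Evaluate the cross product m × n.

i: 6·6 - (-2)·(-1) = 36 - 2 = 34
j: (-2)·5 - 4·6 = -10 - 24 = -34
k: 4·(-1) - 6·5 = -4 - 30 = -34
m × n = (34, -34, -34)

(34, -34, -34)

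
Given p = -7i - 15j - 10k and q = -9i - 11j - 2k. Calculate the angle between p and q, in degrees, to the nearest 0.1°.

26.7

p · q = (-7)·(-9) + (-15)·(-11) + (-10)·(-2) = 63 + 165 + 20 = 248
|p|² = 49 + 225 + 100 = 374,  |p| = √374 ≈ 19.339080
|q|² = 81 + 121 + 4 = 206,  |q| = √206 ≈ 14.352700
cos θ = 248 / (19.339080 · 14.352700) ≈ 0.89347
θ = arccos(0.89347) ≈ 26.7°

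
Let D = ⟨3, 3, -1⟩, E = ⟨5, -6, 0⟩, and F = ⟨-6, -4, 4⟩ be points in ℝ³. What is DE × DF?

(-38, -19, -95)

DE = (2, -9, 1)
DF = (-9, -7, 5)
i: (-9)·5 - 1·(-7) = -45 - (-7) = -38
j: 1·(-9) - 2·5 = -9 - 10 = -19
k: 2·(-7) - (-9)·(-9) = -14 - 81 = -95
DE × DF = (-38, -19, -95)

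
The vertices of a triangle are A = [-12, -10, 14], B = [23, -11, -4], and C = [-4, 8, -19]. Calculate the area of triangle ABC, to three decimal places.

AB = (35, -1, -18),  AC = (8, 18, -33)
i: (-1)·(-33) - (-18)·18 = 33 - (-324) = 357
j: (-18)·8 - 35·(-33) = -144 - (-1155) = 1011
k: 35·18 - (-1)·8 = 630 - (-8) = 638
AB × AC = (357, 1011, 638)
|AB × AC| = √1556614 ≈ 1247.6434
area = ½ · 1247.6434 ≈ 623.822

623.822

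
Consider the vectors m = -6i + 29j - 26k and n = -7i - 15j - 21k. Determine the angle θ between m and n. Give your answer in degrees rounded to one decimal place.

m · n = (-6)·(-7) + 29·(-15) + (-26)·(-21) = 42 - 435 + 546 = 153
|m|² = 36 + 841 + 676 = 1553,  |m| = √1553 ≈ 39.408121
|n|² = 49 + 225 + 441 = 715,  |n| = √715 ≈ 26.739484
cos θ = 153 / (39.408121 · 26.739484) ≈ 0.14520
θ = arccos(0.14520) ≈ 81.7°

81.7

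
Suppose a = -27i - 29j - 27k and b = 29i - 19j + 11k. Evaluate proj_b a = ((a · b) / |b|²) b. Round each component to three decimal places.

(-11.596, 7.597, -4.398)

a · b = (-27)·29 + (-29)·(-19) + (-27)·11 = -783 + 551 - 297 = -529
|b|² = 841 + 361 + 121 = 1323
proj_b a = (-529/1323) · (29, -19, 11) ≈ (-11.596, 7.597, -4.398)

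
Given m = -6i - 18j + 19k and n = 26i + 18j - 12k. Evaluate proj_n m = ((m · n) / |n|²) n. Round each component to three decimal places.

m · n = (-6)·26 + (-18)·18 + 19·(-12) = -156 - 324 - 228 = -708
|n|² = 676 + 324 + 144 = 1144
proj_n m = (-708/1144) · (26, 18, -12) ≈ (-16.091, -11.140, 7.427)

(-16.091, -11.140, 7.427)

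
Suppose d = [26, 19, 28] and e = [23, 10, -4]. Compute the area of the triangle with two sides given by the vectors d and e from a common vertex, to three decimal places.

i: 19·(-4) - 28·10 = -76 - 280 = -356
j: 28·23 - 26·(-4) = 644 - (-104) = 748
k: 26·10 - 19·23 = 260 - 437 = -177
d × e = (-356, 748, -177)
|d × e| = √((-356)² + 748² + (-177)²) = √717569 ≈ 847.0944
area = ½ · 847.0944 ≈ 423.547

423.547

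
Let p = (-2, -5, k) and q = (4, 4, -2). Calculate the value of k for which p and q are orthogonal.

p · q = (-2)·4 + (-5)·4 + k·(-2) = -28 - 2k
Set equal to 0: -2k = 28, so k = -14.

-14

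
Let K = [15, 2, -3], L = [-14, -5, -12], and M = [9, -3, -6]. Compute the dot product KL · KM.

236

KL = L − K = (-29, -7, -9)
KM = M − K = (-6, -5, -3)
KL · KM = (-29)·(-6) + (-7)·(-5) + (-9)·(-3) = 174 + 35 + 27 = 236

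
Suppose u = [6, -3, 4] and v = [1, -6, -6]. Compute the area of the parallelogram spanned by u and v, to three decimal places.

i: (-3)·(-6) - 4·(-6) = 18 - (-24) = 42
j: 4·1 - 6·(-6) = 4 - (-36) = 40
k: 6·(-6) - (-3)·1 = -36 - (-3) = -33
u × v = (42, 40, -33)
|u × v| = √(42² + 40² + (-33)²) = √4453 ≈ 66.7308

66.731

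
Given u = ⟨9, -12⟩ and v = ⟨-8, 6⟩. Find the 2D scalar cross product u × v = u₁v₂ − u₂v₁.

-42

9·6 - (-12)·(-8) = 54 - 96 = -42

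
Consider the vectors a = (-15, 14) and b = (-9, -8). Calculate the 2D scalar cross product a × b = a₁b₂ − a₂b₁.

(-15)·(-8) - 14·(-9) = 120 - (-126) = 246

246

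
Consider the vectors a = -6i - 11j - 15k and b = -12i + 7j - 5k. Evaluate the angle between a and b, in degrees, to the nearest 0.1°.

76.0

a · b = (-6)·(-12) + (-11)·7 + (-15)·(-5) = 72 - 77 + 75 = 70
|a|² = 36 + 121 + 225 = 382,  |a| = √382 ≈ 19.544820
|b|² = 144 + 49 + 25 = 218,  |b| = √218 ≈ 14.764823
cos θ = 70 / (19.544820 · 14.764823) ≈ 0.24257
θ = arccos(0.24257) ≈ 76.0°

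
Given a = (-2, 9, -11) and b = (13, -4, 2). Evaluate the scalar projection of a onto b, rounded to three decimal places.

-6.110

a · b = (-2)·13 + 9·(-4) + (-11)·2 = -26 - 36 - 22 = -84
|b| = √(169 + 16 + 4) = √189 ≈ 13.7477
comp_b a = -84 / √189 ≈ -6.110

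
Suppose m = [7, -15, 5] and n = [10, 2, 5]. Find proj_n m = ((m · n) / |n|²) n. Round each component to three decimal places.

(5.039, 1.008, 2.519)

m · n = 7·10 + (-15)·2 + 5·5 = 70 - 30 + 25 = 65
|n|² = 100 + 4 + 25 = 129
proj_n m = (65/129) · (10, 2, 5) ≈ (5.039, 1.008, 2.519)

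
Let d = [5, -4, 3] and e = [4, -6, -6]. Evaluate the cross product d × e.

(42, 42, -14)

i: (-4)·(-6) - 3·(-6) = 24 - (-18) = 42
j: 3·4 - 5·(-6) = 12 - (-30) = 42
k: 5·(-6) - (-4)·4 = -30 - (-16) = -14
d × e = (42, 42, -14)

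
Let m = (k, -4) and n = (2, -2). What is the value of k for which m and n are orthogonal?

-4

m · n = k·2 + (-4)·(-2) = 8 + 2k
Set equal to 0: 2k = -8, so k = -4.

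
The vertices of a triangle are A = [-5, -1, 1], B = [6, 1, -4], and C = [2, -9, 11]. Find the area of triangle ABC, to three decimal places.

AB = (11, 2, -5),  AC = (7, -8, 10)
i: 2·10 - (-5)·(-8) = 20 - 40 = -20
j: (-5)·7 - 11·10 = -35 - 110 = -145
k: 11·(-8) - 2·7 = -88 - 14 = -102
AB × AC = (-20, -145, -102)
|AB × AC| = √31829 ≈ 178.4068
area = ½ · 178.4068 ≈ 89.203

89.203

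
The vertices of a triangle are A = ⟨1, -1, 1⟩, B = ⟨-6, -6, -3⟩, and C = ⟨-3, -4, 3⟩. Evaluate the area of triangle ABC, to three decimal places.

AB = (-7, -5, -4),  AC = (-4, -3, 2)
i: (-5)·2 - (-4)·(-3) = -10 - 12 = -22
j: (-4)·(-4) - (-7)·2 = 16 - (-14) = 30
k: (-7)·(-3) - (-5)·(-4) = 21 - 20 = 1
AB × AC = (-22, 30, 1)
|AB × AC| = √1385 ≈ 37.2156
area = ½ · 37.2156 ≈ 18.608

18.608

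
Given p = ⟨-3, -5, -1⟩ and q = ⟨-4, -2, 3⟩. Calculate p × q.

(-17, 13, -14)

i: (-5)·3 - (-1)·(-2) = -15 - 2 = -17
j: (-1)·(-4) - (-3)·3 = 4 - (-9) = 13
k: (-3)·(-2) - (-5)·(-4) = 6 - 20 = -14
p × q = (-17, 13, -14)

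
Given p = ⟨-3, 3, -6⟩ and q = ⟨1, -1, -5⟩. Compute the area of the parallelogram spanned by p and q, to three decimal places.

29.698

i: 3·(-5) - (-6)·(-1) = -15 - 6 = -21
j: (-6)·1 - (-3)·(-5) = -6 - 15 = -21
k: (-3)·(-1) - 3·1 = 3 - 3 = 0
p × q = (-21, -21, 0)
|p × q| = √((-21)² + (-21)² + 0²) = √882 ≈ 29.6985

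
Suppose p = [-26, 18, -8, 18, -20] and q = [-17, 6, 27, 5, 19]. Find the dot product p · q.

p · q = (-26)·(-17) + 18·6 + (-8)·27 + 18·5 + (-20)·19 = 442 + 108 - 216 + 90 - 380 = 44

44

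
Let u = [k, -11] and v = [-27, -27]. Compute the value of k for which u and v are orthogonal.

11

u · v = k·(-27) + (-11)·(-27) = 297 - 27k
Set equal to 0: -27k = -297, so k = 11.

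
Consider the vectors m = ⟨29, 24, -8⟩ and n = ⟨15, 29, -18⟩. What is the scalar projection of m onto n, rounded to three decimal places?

m · n = 29·15 + 24·29 + (-8)·(-18) = 435 + 696 + 144 = 1275
|n| = √(225 + 841 + 324) = √1390 ≈ 37.2827
comp_n m = 1275 / √1390 ≈ 34.198

34.198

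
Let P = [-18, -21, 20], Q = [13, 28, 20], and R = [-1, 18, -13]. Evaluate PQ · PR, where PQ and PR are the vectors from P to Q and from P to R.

2438

PQ = Q − P = (31, 49, 0)
PR = R − P = (17, 39, -33)
PQ · PR = 31·17 + 49·39 + 0·(-33) = 527 + 1911 + 0 = 2438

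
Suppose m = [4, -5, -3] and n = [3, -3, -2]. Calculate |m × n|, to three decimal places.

i: (-5)·(-2) - (-3)·(-3) = 10 - 9 = 1
j: (-3)·3 - 4·(-2) = -9 - (-8) = -1
k: 4·(-3) - (-5)·3 = -12 - (-15) = 3
m × n = (1, -1, 3)
|m × n| = √(1² + (-1)² + 3²) = √11 ≈ 3.3166

3.317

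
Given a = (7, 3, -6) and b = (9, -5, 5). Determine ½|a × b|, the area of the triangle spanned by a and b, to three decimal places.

54.749

i: 3·5 - (-6)·(-5) = 15 - 30 = -15
j: (-6)·9 - 7·5 = -54 - 35 = -89
k: 7·(-5) - 3·9 = -35 - 27 = -62
a × b = (-15, -89, -62)
|a × b| = √((-15)² + (-89)² + (-62)²) = √11990 ≈ 109.4989
area = ½ · 109.4989 ≈ 54.749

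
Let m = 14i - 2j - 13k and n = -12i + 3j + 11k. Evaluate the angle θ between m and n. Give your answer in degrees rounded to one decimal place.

175.5

m · n = 14·(-12) + (-2)·3 + (-13)·11 = -168 - 6 - 143 = -317
|m|² = 196 + 4 + 169 = 369,  |m| = √369 ≈ 19.209373
|n|² = 144 + 9 + 121 = 274,  |n| = √274 ≈ 16.552945
cos θ = -317 / (19.209373 · 16.552945) ≈ -0.99694
θ = arccos(-0.99694) ≈ 175.5°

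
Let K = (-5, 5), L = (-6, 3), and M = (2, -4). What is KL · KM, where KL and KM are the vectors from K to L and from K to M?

11

KL = L − K = (-1, -2)
KM = M − K = (7, -9)
KL · KM = (-1)·7 + (-2)·(-9) = -7 + 18 = 11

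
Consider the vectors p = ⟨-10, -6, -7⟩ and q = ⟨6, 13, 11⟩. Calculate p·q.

p · q = (-10)·6 + (-6)·13 + (-7)·11 = -60 - 78 - 77 = -215

-215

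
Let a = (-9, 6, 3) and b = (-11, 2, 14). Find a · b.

a · b = (-9)·(-11) + 6·2 + 3·14 = 99 + 12 + 42 = 153

153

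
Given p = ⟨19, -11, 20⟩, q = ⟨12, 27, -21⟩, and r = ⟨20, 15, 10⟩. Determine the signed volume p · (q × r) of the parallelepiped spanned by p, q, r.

9855

q × r:
i: 27·10 - (-21)·15 = 270 - (-315) = 585
j: (-21)·20 - 12·10 = -420 - 120 = -540
k: 12·15 - 27·20 = 180 - 540 = -360
q × r = (585, -540, -360)
p · (q × r) = 19·585 + (-11)·(-540) + 20·(-360) = 11115 + 5940 - 7200 = 9855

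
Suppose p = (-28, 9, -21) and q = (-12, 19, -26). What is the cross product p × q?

i: 9·(-26) - (-21)·19 = -234 - (-399) = 165
j: (-21)·(-12) - (-28)·(-26) = 252 - 728 = -476
k: (-28)·19 - 9·(-12) = -532 - (-108) = -424
p × q = (165, -476, -424)

(165, -476, -424)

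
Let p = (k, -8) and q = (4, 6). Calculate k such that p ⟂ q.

p · q = k·4 + (-8)·6 = -48 + 4k
Set equal to 0: 4k = 48, so k = 12.

12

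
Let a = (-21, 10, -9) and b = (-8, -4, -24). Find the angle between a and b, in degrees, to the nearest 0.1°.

a · b = (-21)·(-8) + 10·(-4) + (-9)·(-24) = 168 - 40 + 216 = 344
|a|² = 441 + 100 + 81 = 622,  |a| = √622 ≈ 24.939928
|b|² = 64 + 16 + 576 = 656,  |b| = √656 ≈ 25.612497
cos θ = 344 / (24.939928 · 25.612497) ≈ 0.53853
θ = arccos(0.53853) ≈ 57.4°

57.4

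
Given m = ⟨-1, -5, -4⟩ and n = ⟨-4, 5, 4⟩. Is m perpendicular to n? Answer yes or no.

m · n = (-1)·(-4) + (-5)·5 + (-4)·4 = 4 - 25 - 16 = -37
Nonzero, so the vectors are not orthogonal.

no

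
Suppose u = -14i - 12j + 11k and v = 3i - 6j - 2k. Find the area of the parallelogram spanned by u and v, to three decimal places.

i: (-12)·(-2) - 11·(-6) = 24 - (-66) = 90
j: 11·3 - (-14)·(-2) = 33 - 28 = 5
k: (-14)·(-6) - (-12)·3 = 84 - (-36) = 120
u × v = (90, 5, 120)
|u × v| = √(90² + 5² + 120²) = √22525 ≈ 150.0833

150.083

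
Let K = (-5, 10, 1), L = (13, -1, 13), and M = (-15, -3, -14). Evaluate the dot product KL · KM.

-217

KL = L − K = (18, -11, 12)
KM = M − K = (-10, -13, -15)
KL · KM = 18·(-10) + (-11)·(-13) + 12·(-15) = -180 + 143 - 180 = -217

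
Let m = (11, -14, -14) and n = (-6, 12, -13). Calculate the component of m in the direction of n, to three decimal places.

-2.783

m · n = 11·(-6) + (-14)·12 + (-14)·(-13) = -66 - 168 + 182 = -52
|n| = √(36 + 144 + 169) = √349 ≈ 18.6815
comp_n m = -52 / √349 ≈ -2.783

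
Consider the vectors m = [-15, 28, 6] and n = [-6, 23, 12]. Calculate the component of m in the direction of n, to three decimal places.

m · n = (-15)·(-6) + 28·23 + 6·12 = 90 + 644 + 72 = 806
|n| = √(36 + 529 + 144) = √709 ≈ 26.6271
comp_n m = 806 / √709 ≈ 30.270

30.270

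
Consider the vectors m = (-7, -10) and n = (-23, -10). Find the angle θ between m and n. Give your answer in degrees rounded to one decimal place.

m · n = (-7)·(-23) + (-10)·(-10) = 161 + 100 = 261
|m|² = 49 + 100 = 149,  |m| = √149 ≈ 12.206556
|n|² = 529 + 100 = 629,  |n| = √629 ≈ 25.079872
cos θ = 261 / (12.206556 · 25.079872) ≈ 0.85255
θ = arccos(0.85255) ≈ 31.5°

31.5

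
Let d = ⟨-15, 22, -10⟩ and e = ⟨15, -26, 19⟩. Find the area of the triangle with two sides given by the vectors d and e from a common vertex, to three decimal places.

108.154

i: 22·19 - (-10)·(-26) = 418 - 260 = 158
j: (-10)·15 - (-15)·19 = -150 - (-285) = 135
k: (-15)·(-26) - 22·15 = 390 - 330 = 60
d × e = (158, 135, 60)
|d × e| = √(158² + 135² + 60²) = √46789 ≈ 216.3077
area = ½ · 216.3077 ≈ 108.154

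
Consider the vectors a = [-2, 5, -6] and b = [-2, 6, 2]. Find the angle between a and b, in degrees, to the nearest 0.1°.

a · b = (-2)·(-2) + 5·6 + (-6)·2 = 4 + 30 - 12 = 22
|a|² = 4 + 25 + 36 = 65,  |a| = √65 ≈ 8.062258
|b|² = 4 + 36 + 4 = 44,  |b| = √44 ≈ 6.633250
cos θ = 22 / (8.062258 · 6.633250) ≈ 0.41138
θ = arccos(0.41138) ≈ 65.7°

65.7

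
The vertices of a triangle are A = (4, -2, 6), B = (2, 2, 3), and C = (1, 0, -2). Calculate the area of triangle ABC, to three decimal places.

AB = (-2, 4, -3),  AC = (-3, 2, -8)
i: 4·(-8) - (-3)·2 = -32 - (-6) = -26
j: (-3)·(-3) - (-2)·(-8) = 9 - 16 = -7
k: (-2)·2 - 4·(-3) = -4 - (-12) = 8
AB × AC = (-26, -7, 8)
|AB × AC| = √789 ≈ 28.0891
area = ½ · 28.0891 ≈ 14.045

14.045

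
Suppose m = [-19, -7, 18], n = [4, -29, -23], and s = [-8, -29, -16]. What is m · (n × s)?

n × s:
i: (-29)·(-16) - (-23)·(-29) = 464 - 667 = -203
j: (-23)·(-8) - 4·(-16) = 184 - (-64) = 248
k: 4·(-29) - (-29)·(-8) = -116 - 232 = -348
n × s = (-203, 248, -348)
m · (n × s) = (-19)·(-203) + (-7)·248 + 18·(-348) = 3857 - 1736 - 6264 = -4143

-4143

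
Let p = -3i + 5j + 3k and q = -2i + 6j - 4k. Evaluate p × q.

(-38, -18, -8)

i: 5·(-4) - 3·6 = -20 - 18 = -38
j: 3·(-2) - (-3)·(-4) = -6 - 12 = -18
k: (-3)·6 - 5·(-2) = -18 - (-10) = -8
p × q = (-38, -18, -8)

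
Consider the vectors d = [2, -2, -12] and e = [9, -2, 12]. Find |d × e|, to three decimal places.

141.152

i: (-2)·12 - (-12)·(-2) = -24 - 24 = -48
j: (-12)·9 - 2·12 = -108 - 24 = -132
k: 2·(-2) - (-2)·9 = -4 - (-18) = 14
d × e = (-48, -132, 14)
|d × e| = √((-48)² + (-132)² + 14²) = √19924 ≈ 141.1524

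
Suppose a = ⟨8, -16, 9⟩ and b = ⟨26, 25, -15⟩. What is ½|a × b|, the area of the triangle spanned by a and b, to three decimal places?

355.316

i: (-16)·(-15) - 9·25 = 240 - 225 = 15
j: 9·26 - 8·(-15) = 234 - (-120) = 354
k: 8·25 - (-16)·26 = 200 - (-416) = 616
a × b = (15, 354, 616)
|a × b| = √(15² + 354² + 616²) = √504997 ≈ 710.6314
area = ½ · 710.6314 ≈ 355.316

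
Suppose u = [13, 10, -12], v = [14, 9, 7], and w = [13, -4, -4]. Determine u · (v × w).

3442

v × w:
i: 9·(-4) - 7·(-4) = -36 - (-28) = -8
j: 7·13 - 14·(-4) = 91 - (-56) = 147
k: 14·(-4) - 9·13 = -56 - 117 = -173
v × w = (-8, 147, -173)
u · (v × w) = 13·(-8) + 10·147 + (-12)·(-173) = -104 + 1470 + 2076 = 3442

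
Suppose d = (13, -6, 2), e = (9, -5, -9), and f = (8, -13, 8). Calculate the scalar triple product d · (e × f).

-1331

e × f:
i: (-5)·8 - (-9)·(-13) = -40 - 117 = -157
j: (-9)·8 - 9·8 = -72 - 72 = -144
k: 9·(-13) - (-5)·8 = -117 - (-40) = -77
e × f = (-157, -144, -77)
d · (e × f) = 13·(-157) + (-6)·(-144) + 2·(-77) = -2041 + 864 - 154 = -1331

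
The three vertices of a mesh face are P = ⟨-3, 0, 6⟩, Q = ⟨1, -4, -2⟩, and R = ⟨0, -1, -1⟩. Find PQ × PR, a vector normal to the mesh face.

PQ = (4, -4, -8)
PR = (3, -1, -7)
i: (-4)·(-7) - (-8)·(-1) = 28 - 8 = 20
j: (-8)·3 - 4·(-7) = -24 - (-28) = 4
k: 4·(-1) - (-4)·3 = -4 - (-12) = 8
PQ × PR = (20, 4, 8)

(20, 4, 8)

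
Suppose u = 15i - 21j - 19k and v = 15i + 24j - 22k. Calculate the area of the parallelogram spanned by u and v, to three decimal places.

i: (-21)·(-22) - (-19)·24 = 462 - (-456) = 918
j: (-19)·15 - 15·(-22) = -285 - (-330) = 45
k: 15·24 - (-21)·15 = 360 - (-315) = 675
u × v = (918, 45, 675)
|u × v| = √(918² + 45² + 675²) = √1300374 ≈ 1140.3394

1140.339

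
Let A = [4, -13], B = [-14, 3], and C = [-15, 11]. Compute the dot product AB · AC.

AB = B − A = (-18, 16)
AC = C − A = (-19, 24)
AB · AC = (-18)·(-19) + 16·24 = 342 + 384 = 726

726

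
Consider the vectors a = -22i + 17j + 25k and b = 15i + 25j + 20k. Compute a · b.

a · b = (-22)·15 + 17·25 + 25·20 = -330 + 425 + 500 = 595

595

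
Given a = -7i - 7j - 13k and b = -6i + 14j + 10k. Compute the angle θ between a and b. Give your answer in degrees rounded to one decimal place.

128.7

a · b = (-7)·(-6) + (-7)·14 + (-13)·10 = 42 - 98 - 130 = -186
|a|² = 49 + 49 + 169 = 267,  |a| = √267 ≈ 16.340135
|b|² = 36 + 196 + 100 = 332,  |b| = √332 ≈ 18.220867
cos θ = -186 / (16.340135 · 18.220867) ≈ -0.62472
θ = arccos(-0.62472) ≈ 128.7°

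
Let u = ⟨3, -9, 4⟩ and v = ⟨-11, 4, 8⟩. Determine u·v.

-37

u · v = 3·(-11) + (-9)·4 + 4·8 = -33 - 36 + 32 = -37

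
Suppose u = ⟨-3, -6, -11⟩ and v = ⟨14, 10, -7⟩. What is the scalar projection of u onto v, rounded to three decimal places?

-1.346

u · v = (-3)·14 + (-6)·10 + (-11)·(-7) = -42 - 60 + 77 = -25
|v| = √(196 + 100 + 49) = √345 ≈ 18.5742
comp_v u = -25 / √345 ≈ -1.346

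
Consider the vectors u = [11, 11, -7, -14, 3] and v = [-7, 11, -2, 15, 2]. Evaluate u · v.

-146

u · v = 11·(-7) + 11·11 + (-7)·(-2) + (-14)·15 + 3·2 = -77 + 121 + 14 - 210 + 6 = -146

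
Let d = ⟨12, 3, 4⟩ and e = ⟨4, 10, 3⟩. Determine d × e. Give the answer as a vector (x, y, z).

(-31, -20, 108)

i: 3·3 - 4·10 = 9 - 40 = -31
j: 4·4 - 12·3 = 16 - 36 = -20
k: 12·10 - 3·4 = 120 - 12 = 108
d × e = (-31, -20, 108)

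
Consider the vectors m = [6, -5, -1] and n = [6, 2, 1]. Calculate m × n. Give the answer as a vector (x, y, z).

i: (-5)·1 - (-1)·2 = -5 - (-2) = -3
j: (-1)·6 - 6·1 = -6 - 6 = -12
k: 6·2 - (-5)·6 = 12 - (-30) = 42
m × n = (-3, -12, 42)

(-3, -12, 42)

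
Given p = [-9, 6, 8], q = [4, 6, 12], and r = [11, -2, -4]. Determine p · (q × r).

296

q × r:
i: 6·(-4) - 12·(-2) = -24 - (-24) = 0
j: 12·11 - 4·(-4) = 132 - (-16) = 148
k: 4·(-2) - 6·11 = -8 - 66 = -74
q × r = (0, 148, -74)
p · (q × r) = (-9)·0 + 6·148 + 8·(-74) = 0 + 888 - 592 = 296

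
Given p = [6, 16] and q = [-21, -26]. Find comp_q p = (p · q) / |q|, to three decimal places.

-16.217

p · q = 6·(-21) + 16·(-26) = -126 - 416 = -542
|q| = √(441 + 676) = √1117 ≈ 33.4215
comp_q p = -542 / √1117 ≈ -16.217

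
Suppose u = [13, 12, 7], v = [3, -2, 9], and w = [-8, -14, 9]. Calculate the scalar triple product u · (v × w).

-190

v × w:
i: (-2)·9 - 9·(-14) = -18 - (-126) = 108
j: 9·(-8) - 3·9 = -72 - 27 = -99
k: 3·(-14) - (-2)·(-8) = -42 - 16 = -58
v × w = (108, -99, -58)
u · (v × w) = 13·108 + 12·(-99) + 7·(-58) = 1404 - 1188 - 406 = -190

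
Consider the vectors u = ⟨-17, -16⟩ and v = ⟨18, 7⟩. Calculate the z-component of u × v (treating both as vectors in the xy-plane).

(-17)·7 - (-16)·18 = -119 - (-288) = 169

169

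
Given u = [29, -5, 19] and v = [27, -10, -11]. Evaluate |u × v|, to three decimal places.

881.064

i: (-5)·(-11) - 19·(-10) = 55 - (-190) = 245
j: 19·27 - 29·(-11) = 513 - (-319) = 832
k: 29·(-10) - (-5)·27 = -290 - (-135) = -155
u × v = (245, 832, -155)
|u × v| = √(245² + 832² + (-155)²) = √776274 ≈ 881.0641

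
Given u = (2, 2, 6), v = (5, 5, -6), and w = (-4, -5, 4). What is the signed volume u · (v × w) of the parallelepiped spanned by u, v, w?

v × w:
i: 5·4 - (-6)·(-5) = 20 - 30 = -10
j: (-6)·(-4) - 5·4 = 24 - 20 = 4
k: 5·(-5) - 5·(-4) = -25 - (-20) = -5
v × w = (-10, 4, -5)
u · (v × w) = 2·(-10) + 2·4 + 6·(-5) = -20 + 8 - 30 = -42

-42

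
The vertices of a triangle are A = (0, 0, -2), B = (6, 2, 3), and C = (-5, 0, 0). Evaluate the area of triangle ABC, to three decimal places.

19.268

AB = (6, 2, 5),  AC = (-5, 0, 2)
i: 2·2 - 5·0 = 4 - 0 = 4
j: 5·(-5) - 6·2 = -25 - 12 = -37
k: 6·0 - 2·(-5) = 0 - (-10) = 10
AB × AC = (4, -37, 10)
|AB × AC| = √1485 ≈ 38.5357
area = ½ · 38.5357 ≈ 19.268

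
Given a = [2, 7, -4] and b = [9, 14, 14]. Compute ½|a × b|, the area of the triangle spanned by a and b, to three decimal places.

85.201

i: 7·14 - (-4)·14 = 98 - (-56) = 154
j: (-4)·9 - 2·14 = -36 - 28 = -64
k: 2·14 - 7·9 = 28 - 63 = -35
a × b = (154, -64, -35)
|a × b| = √(154² + (-64)² + (-35)²) = √29037 ≈ 170.4025
area = ½ · 170.4025 ≈ 85.201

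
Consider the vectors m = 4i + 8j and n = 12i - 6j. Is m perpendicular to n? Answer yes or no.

m · n = 4·12 + 8·(-6) = 48 - 48 = 0
Zero, so the vectors are orthogonal.

yes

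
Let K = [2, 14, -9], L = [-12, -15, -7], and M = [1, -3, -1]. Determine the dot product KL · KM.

KL = L − K = (-14, -29, 2)
KM = M − K = (-1, -17, 8)
KL · KM = (-14)·(-1) + (-29)·(-17) + 2·8 = 14 + 493 + 16 = 523

523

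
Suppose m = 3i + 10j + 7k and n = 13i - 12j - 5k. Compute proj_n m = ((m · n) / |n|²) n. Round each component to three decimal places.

m · n = 3·13 + 10·(-12) + 7·(-5) = 39 - 120 - 35 = -116
|n|² = 169 + 144 + 25 = 338
proj_n m = (-116/338) · (13, -12, -5) ≈ (-4.462, 4.118, 1.716)

(-4.462, 4.118, 1.716)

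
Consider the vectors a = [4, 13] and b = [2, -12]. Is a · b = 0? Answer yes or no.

no

a · b = 4·2 + 13·(-12) = 8 - 156 = -148
Nonzero, so the vectors are not orthogonal.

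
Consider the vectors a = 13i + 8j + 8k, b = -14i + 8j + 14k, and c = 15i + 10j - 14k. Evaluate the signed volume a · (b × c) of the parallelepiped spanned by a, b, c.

b × c:
i: 8·(-14) - 14·10 = -112 - 140 = -252
j: 14·15 - (-14)·(-14) = 210 - 196 = 14
k: (-14)·10 - 8·15 = -140 - 120 = -260
b × c = (-252, 14, -260)
a · (b × c) = 13·(-252) + 8·14 + 8·(-260) = -3276 + 112 - 2080 = -5244

-5244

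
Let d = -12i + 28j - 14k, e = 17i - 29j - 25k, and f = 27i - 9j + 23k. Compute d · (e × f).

-27964

e × f:
i: (-29)·23 - (-25)·(-9) = -667 - 225 = -892
j: (-25)·27 - 17·23 = -675 - 391 = -1066
k: 17·(-9) - (-29)·27 = -153 - (-783) = 630
e × f = (-892, -1066, 630)
d · (e × f) = (-12)·(-892) + 28·(-1066) + (-14)·630 = 10704 - 29848 - 8820 = -27964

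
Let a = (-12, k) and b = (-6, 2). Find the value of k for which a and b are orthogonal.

a · b = (-12)·(-6) + k·2 = 72 + 2k
Set equal to 0: 2k = -72, so k = -36.

-36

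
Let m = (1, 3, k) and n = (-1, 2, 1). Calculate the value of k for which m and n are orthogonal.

-5

m · n = 1·(-1) + 3·2 + k·1 = 5 + 1k
Set equal to 0: 1k = -5, so k = -5.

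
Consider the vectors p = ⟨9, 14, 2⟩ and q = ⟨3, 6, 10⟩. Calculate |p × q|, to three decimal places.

153.571

i: 14·10 - 2·6 = 140 - 12 = 128
j: 2·3 - 9·10 = 6 - 90 = -84
k: 9·6 - 14·3 = 54 - 42 = 12
p × q = (128, -84, 12)
|p × q| = √(128² + (-84)² + 12²) = √23584 ≈ 153.5708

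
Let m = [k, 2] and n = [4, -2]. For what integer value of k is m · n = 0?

m · n = k·4 + 2·(-2) = -4 + 4k
Set equal to 0: 4k = 4, so k = 1.

1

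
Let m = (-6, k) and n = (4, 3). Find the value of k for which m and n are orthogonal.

m · n = (-6)·4 + k·3 = -24 + 3k
Set equal to 0: 3k = 24, so k = 8.

8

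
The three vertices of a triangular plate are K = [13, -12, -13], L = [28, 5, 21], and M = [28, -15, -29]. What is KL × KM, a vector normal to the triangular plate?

KL = (15, 17, 34)
KM = (15, -3, -16)
i: 17·(-16) - 34·(-3) = -272 - (-102) = -170
j: 34·15 - 15·(-16) = 510 - (-240) = 750
k: 15·(-3) - 17·15 = -45 - 255 = -300
KL × KM = (-170, 750, -300)

(-170, 750, -300)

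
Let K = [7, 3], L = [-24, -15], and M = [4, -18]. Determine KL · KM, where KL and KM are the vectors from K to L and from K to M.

KL = L − K = (-31, -18)
KM = M − K = (-3, -21)
KL · KM = (-31)·(-3) + (-18)·(-21) = 93 + 378 = 471

471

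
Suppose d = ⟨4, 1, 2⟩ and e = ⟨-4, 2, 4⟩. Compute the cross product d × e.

(0, -24, 12)

i: 1·4 - 2·2 = 4 - 4 = 0
j: 2·(-4) - 4·4 = -8 - 16 = -24
k: 4·2 - 1·(-4) = 8 - (-4) = 12
d × e = (0, -24, 12)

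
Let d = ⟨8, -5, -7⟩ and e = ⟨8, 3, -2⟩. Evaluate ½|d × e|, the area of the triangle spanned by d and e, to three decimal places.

40.795

i: (-5)·(-2) - (-7)·3 = 10 - (-21) = 31
j: (-7)·8 - 8·(-2) = -56 - (-16) = -40
k: 8·3 - (-5)·8 = 24 - (-40) = 64
d × e = (31, -40, 64)
|d × e| = √(31² + (-40)² + 64²) = √6657 ≈ 81.5904
area = ½ · 81.5904 ≈ 40.795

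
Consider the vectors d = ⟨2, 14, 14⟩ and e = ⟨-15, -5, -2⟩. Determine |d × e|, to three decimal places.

i: 14·(-2) - 14·(-5) = -28 - (-70) = 42
j: 14·(-15) - 2·(-2) = -210 - (-4) = -206
k: 2·(-5) - 14·(-15) = -10 - (-210) = 200
d × e = (42, -206, 200)
|d × e| = √(42² + (-206)² + 200²) = √84200 ≈ 290.1724

290.172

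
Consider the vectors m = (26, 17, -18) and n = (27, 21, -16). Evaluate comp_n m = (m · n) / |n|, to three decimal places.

m · n = 26·27 + 17·21 + (-18)·(-16) = 702 + 357 + 288 = 1347
|n| = √(729 + 441 + 256) = √1426 ≈ 37.7624
comp_n m = 1347 / √1426 ≈ 35.670

35.670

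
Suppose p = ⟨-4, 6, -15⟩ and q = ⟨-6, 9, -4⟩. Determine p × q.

i: 6·(-4) - (-15)·9 = -24 - (-135) = 111
j: (-15)·(-6) - (-4)·(-4) = 90 - 16 = 74
k: (-4)·9 - 6·(-6) = -36 - (-36) = 0
p × q = (111, 74, 0)

(111, 74, 0)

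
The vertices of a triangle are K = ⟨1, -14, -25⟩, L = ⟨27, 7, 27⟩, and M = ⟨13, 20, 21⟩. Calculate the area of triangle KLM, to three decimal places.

585.195

KL = (26, 21, 52),  KM = (12, 34, 46)
i: 21·46 - 52·34 = 966 - 1768 = -802
j: 52·12 - 26·46 = 624 - 1196 = -572
k: 26·34 - 21·12 = 884 - 252 = 632
KL × KM = (-802, -572, 632)
|KL × KM| = √1369812 ≈ 1170.3897
area = ½ · 1170.3897 ≈ 585.195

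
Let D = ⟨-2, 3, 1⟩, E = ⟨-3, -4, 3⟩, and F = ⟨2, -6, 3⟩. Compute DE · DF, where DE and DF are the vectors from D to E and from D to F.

63

DE = E − D = (-1, -7, 2)
DF = F − D = (4, -9, 2)
DE · DF = (-1)·4 + (-7)·(-9) + 2·2 = -4 + 63 + 4 = 63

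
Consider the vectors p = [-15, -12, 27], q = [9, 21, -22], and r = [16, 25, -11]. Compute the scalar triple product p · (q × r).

-4746

q × r:
i: 21·(-11) - (-22)·25 = -231 - (-550) = 319
j: (-22)·16 - 9·(-11) = -352 - (-99) = -253
k: 9·25 - 21·16 = 225 - 336 = -111
q × r = (319, -253, -111)
p · (q × r) = (-15)·319 + (-12)·(-253) + 27·(-111) = -4785 + 3036 - 2997 = -4746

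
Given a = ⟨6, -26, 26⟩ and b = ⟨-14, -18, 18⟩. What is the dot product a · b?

a · b = 6·(-14) + (-26)·(-18) + 26·18 = -84 + 468 + 468 = 852

852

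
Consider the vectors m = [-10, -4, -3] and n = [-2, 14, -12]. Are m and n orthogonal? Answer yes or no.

yes

m · n = (-10)·(-2) + (-4)·14 + (-3)·(-12) = 20 - 56 + 36 = 0
Zero, so the vectors are orthogonal.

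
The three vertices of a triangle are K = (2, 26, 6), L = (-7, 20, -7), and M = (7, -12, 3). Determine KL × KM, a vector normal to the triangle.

KL = (-9, -6, -13)
KM = (5, -38, -3)
i: (-6)·(-3) - (-13)·(-38) = 18 - 494 = -476
j: (-13)·5 - (-9)·(-3) = -65 - 27 = -92
k: (-9)·(-38) - (-6)·5 = 342 - (-30) = 372
KL × KM = (-476, -92, 372)

(-476, -92, 372)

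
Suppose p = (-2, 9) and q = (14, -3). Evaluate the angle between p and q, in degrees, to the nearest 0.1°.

114.6

p · q = (-2)·14 + 9·(-3) = -28 - 27 = -55
|p|² = 4 + 81 = 85,  |p| = √85 ≈ 9.219544
|q|² = 196 + 9 = 205,  |q| = √205 ≈ 14.317821
cos θ = -55 / (9.219544 · 14.317821) ≈ -0.41665
θ = arccos(-0.41665) ≈ 114.6°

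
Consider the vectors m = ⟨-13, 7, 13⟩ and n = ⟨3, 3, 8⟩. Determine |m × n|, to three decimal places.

i: 7·8 - 13·3 = 56 - 39 = 17
j: 13·3 - (-13)·8 = 39 - (-104) = 143
k: (-13)·3 - 7·3 = -39 - 21 = -60
m × n = (17, 143, -60)
|m × n| = √(17² + 143² + (-60)²) = √24338 ≈ 156.0064

156.006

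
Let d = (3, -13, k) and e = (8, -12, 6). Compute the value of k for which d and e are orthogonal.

d · e = 3·8 + (-13)·(-12) + k·6 = 180 + 6k
Set equal to 0: 6k = -180, so k = -30.

-30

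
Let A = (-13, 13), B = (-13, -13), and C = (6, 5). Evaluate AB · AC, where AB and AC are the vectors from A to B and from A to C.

AB = B − A = (0, -26)
AC = C − A = (19, -8)
AB · AC = 0·19 + (-26)·(-8) = 0 + 208 = 208

208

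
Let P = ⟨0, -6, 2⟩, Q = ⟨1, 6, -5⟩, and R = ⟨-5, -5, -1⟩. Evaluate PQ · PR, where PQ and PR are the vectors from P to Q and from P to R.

28

PQ = Q − P = (1, 12, -7)
PR = R − P = (-5, 1, -3)
PQ · PR = 1·(-5) + 12·1 + (-7)·(-3) = -5 + 12 + 21 = 28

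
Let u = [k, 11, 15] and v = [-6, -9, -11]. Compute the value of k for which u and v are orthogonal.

u · v = k·(-6) + 11·(-9) + 15·(-11) = -264 - 6k
Set equal to 0: -6k = 264, so k = -44.

-44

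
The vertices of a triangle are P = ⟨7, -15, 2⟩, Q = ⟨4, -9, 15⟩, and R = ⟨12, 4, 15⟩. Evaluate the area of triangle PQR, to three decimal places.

PQ = (-3, 6, 13),  PR = (5, 19, 13)
i: 6·13 - 13·19 = 78 - 247 = -169
j: 13·5 - (-3)·13 = 65 - (-39) = 104
k: (-3)·19 - 6·5 = -57 - 30 = -87
PQ × PR = (-169, 104, -87)
|PQ × PR| = √46946 ≈ 216.6703
area = ½ · 216.6703 ≈ 108.335

108.335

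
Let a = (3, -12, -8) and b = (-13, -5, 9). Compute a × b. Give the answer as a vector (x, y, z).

(-148, 77, -171)

i: (-12)·9 - (-8)·(-5) = -108 - 40 = -148
j: (-8)·(-13) - 3·9 = 104 - 27 = 77
k: 3·(-5) - (-12)·(-13) = -15 - 156 = -171
a × b = (-148, 77, -171)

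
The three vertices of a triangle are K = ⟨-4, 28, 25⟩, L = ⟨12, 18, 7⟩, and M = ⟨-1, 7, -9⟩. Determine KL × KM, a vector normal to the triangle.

KL = (16, -10, -18)
KM = (3, -21, -34)
i: (-10)·(-34) - (-18)·(-21) = 340 - 378 = -38
j: (-18)·3 - 16·(-34) = -54 - (-544) = 490
k: 16·(-21) - (-10)·3 = -336 - (-30) = -306
KL × KM = (-38, 490, -306)

(-38, 490, -306)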